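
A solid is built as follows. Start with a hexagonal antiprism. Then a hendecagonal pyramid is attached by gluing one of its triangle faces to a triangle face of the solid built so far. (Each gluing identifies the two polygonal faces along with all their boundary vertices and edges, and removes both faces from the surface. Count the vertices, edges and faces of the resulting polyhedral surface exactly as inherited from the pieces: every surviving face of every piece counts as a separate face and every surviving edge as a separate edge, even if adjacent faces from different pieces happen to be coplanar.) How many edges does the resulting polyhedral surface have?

43

A hexagonal antiprism: V=12, E=24, F=14.
Attach a hendecagonal pyramid (V=12, E=22, F=12) along a 3-gon: merge 3 vertices and 3 edges, delete both glued faces → V=21, E=43, F=24.
Check: V − E + F = 21 − 43 + 24 = 2.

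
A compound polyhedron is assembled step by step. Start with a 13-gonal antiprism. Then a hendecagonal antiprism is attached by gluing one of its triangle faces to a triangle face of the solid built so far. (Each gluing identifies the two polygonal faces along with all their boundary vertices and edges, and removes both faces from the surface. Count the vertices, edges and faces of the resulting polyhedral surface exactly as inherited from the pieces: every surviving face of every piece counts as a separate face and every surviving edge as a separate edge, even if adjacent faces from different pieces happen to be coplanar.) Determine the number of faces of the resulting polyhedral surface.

50

A 13-gonal antiprism: V=26, E=52, F=28.
Attach a hendecagonal antiprism (V=22, E=44, F=24) along a 3-gon: merge 3 vertices and 3 edges, delete both glued faces → V=45, E=93, F=50.
Check: V − E + F = 45 − 93 + 50 = 2.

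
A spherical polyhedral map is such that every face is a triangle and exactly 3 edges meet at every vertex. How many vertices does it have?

Each face has 3 edges and each edge borders two faces, so 2E = 3F.
Each vertex has degree 3, so 3V = 2E and hence V = 3F/3.
Euler: V − E + F = 2 ⇒ (3F/3) − (3F/2) + F = 2.
Multiply by 6: (6 − 9 + 6)F = 12, i.e. 3F = 12.
So F = 4, E = 3·4/2 = 6, V = 3·4/3 = 4.

4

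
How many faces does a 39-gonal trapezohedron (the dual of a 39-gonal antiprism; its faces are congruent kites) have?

The n-trapezohedron (dual of the n-antiprism) has V = 2·39 + 2 = 80, E = 4·39 = 156, F = 2·39 = 78.

78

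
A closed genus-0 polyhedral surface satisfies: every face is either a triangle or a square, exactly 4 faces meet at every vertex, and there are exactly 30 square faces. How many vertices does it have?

Let x be the number of triangles; then F = 30 + x.
Edge–face incidences: 2E = 4·30 + 3·x = 120 + 3x.
Every vertex has degree 4, so 4V = 2E.
Euler: V − E + F = 2 ⇒ (2E)/4 − E + (30 + x) = 2.
Multiply by 8: 2·(2E) − 4·(2E) + 8·(30 + x) = 16, i.e. 240 + 8x − 2·(120 + 3x) = 16.
Collecting terms: 2x = 16, so x = 8.
Then 2E = 120 + 3·8 = 144, so E = 72, V = 2E/4 = 36, F = 30 + 8 = 38.

36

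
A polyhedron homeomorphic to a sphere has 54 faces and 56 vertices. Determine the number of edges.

108

Here V − E + F = 2.
E = V + F − (2) = 56 + 54 − (2) = 108.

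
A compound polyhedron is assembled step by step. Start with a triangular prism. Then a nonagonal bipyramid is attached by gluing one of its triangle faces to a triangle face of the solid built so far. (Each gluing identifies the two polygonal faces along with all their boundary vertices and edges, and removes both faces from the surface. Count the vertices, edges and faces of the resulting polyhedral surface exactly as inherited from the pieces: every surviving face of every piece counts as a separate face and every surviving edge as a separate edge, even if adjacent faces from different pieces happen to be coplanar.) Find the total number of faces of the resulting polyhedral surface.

A triangular prism: V=6, E=9, F=5.
Attach a nonagonal bipyramid (V=11, E=27, F=18) along a 3-gon: merge 3 vertices and 3 edges, delete both glued faces → V=14, E=33, F=21.
Check: V − E + F = 14 − 33 + 21 = 2.

21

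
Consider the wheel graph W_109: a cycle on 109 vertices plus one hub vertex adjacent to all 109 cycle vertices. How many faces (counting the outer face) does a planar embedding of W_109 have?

W_109 has V = 109 + 1 = 110 vertices and E = 2·109 = 218 edges.
By Euler's formula F = 2 − V + E = 2 − 110 + 218 = 110.

110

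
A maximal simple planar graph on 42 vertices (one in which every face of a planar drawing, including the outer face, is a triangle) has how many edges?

120

In a plane triangulation 3F = 2E and V − E + F = 2, so E = 3V − 6 = 3·42 − 6 = 120.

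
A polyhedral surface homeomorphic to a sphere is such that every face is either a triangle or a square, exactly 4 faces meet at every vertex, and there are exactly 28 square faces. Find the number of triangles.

Let x be the number of triangles; then F = 28 + x.
Edge–face incidences: 2E = 4·28 + 3·x = 112 + 3x.
Every vertex has degree 4, so 4V = 2E.
Euler: V − E + F = 2 ⇒ (2E)/4 − E + (28 + x) = 2.
Multiply by 8: 2·(2E) − 4·(2E) + 8·(28 + x) = 16, i.e. 224 + 8x − 2·(112 + 3x) = 16.
Collecting terms: 2x = 16, so x = 8.
Then 2E = 112 + 3·8 = 136, so E = 68, V = 2E/4 = 34, F = 28 + 8 = 36.

8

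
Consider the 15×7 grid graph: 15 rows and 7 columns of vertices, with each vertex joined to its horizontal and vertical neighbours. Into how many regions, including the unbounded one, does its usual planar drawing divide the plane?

85

The grid has V = 15·7 = 105 vertices and E = 15·6 + 7·14 = 188 edges.
F = 2 − V + E = 2 − 105 + 188 = 85.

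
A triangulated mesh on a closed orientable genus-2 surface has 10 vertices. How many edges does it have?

36

χ = 2 − 2·2 = -2, and every face is a triangle so 3F = 2E.
V − E + F = -2 with E = 3F/2 gives 10 − (3/2 − 1)·F = -2, so F = 24 and E = 36.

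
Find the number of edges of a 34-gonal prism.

102

A prism on an n-gon has two n-gon bases and n rectangular sides: V = 2·34 = 68, E = 3·34 = 102, F = 34 + 2 = 36.
Check: V − E + F = 68 − 102 + 36 = 2.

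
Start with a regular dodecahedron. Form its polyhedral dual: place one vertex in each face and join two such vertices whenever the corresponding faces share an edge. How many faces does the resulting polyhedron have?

20

The base solid has V = 20, E = 30, F = 12.
The dual swaps V and F and preserves E: V′ = F = 12, E′ = E = 30, F′ = V = 20.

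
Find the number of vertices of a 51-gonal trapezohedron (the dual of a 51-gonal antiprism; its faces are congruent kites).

104

The n-trapezohedron (dual of the n-antiprism) has V = 2·51 + 2 = 104, E = 4·51 = 204, F = 2·51 = 102.
Check: V − E + F = 104 − 204 + 102 = 2.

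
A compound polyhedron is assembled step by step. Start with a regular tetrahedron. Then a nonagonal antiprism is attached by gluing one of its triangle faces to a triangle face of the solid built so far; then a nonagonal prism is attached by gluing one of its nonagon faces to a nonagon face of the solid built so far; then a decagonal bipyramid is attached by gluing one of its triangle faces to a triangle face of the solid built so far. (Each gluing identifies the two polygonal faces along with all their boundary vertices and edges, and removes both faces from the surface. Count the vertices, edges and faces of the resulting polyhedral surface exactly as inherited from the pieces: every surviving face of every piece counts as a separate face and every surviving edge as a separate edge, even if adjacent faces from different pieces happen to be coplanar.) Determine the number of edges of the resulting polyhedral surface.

A regular tetrahedron: V=4, E=6, F=4.
Attach a nonagonal antiprism (V=18, E=36, F=20) along a 3-gon: merge 3 vertices and 3 edges, delete both glued faces → V=19, E=39, F=22.
Attach a nonagonal prism (V=18, E=27, F=11) along a 9-gon: merge 9 vertices and 9 edges, delete both glued faces → V=28, E=57, F=31.
Attach a decagonal bipyramid (V=12, E=30, F=20) along a 3-gon: merge 3 vertices and 3 edges, delete both glued faces → V=37, E=84, F=49.
Check: V − E + F = 37 − 84 + 49 = 2.

84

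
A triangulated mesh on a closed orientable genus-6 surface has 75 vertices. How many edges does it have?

χ = 2 − 2·6 = -10, and every face is a triangle so 3F = 2E.
V − E + F = -10 with E = 3F/2 gives 75 − (3/2 − 1)·F = -10, so F = 170 and E = 255.

255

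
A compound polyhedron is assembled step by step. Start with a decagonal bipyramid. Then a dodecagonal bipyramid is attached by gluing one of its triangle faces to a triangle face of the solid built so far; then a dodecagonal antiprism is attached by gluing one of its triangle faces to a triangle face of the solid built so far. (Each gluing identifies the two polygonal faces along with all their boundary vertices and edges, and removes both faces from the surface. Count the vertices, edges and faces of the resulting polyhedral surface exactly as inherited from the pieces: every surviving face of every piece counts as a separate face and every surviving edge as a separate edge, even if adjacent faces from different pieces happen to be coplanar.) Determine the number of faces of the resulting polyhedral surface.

66

A decagonal bipyramid: V=12, E=30, F=20.
Attach a dodecagonal bipyramid (V=14, E=36, F=24) along a 3-gon: merge 3 vertices and 3 edges, delete both glued faces → V=23, E=63, F=42.
Attach a dodecagonal antiprism (V=24, E=48, F=26) along a 3-gon: merge 3 vertices and 3 edges, delete both glued faces → V=44, E=108, F=66.
Check: V − E + F = 44 − 108 + 66 = 2.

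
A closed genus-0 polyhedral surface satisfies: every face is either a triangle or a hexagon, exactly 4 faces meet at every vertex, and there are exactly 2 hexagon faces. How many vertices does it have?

Let x be the number of triangles; then F = 2 + x.
Edge–face incidences: 2E = 6·2 + 3·x = 12 + 3x.
Every vertex has degree 4, so 4V = 2E.
Euler: V − E + F = 2 ⇒ (2E)/4 − E + (2 + x) = 2.
Multiply by 8: 2·(2E) − 4·(2E) + 8·(2 + x) = 16, i.e. 16 + 8x − 2·(12 + 3x) = 16.
Collecting terms: 2x − 8 = 16, so 2x = 24, so x = 12.
Then 2E = 12 + 3·12 = 48, so E = 24, V = 2E/4 = 12, F = 2 + 12 = 14.

12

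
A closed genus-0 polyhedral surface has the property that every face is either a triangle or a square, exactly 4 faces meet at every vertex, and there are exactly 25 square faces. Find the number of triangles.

8

Let x be the number of triangles; then F = 25 + x.
Edge–face incidences: 2E = 4·25 + 3·x = 100 + 3x.
Every vertex has degree 4, so 4V = 2E.
Euler: V − E + F = 2 ⇒ (2E)/4 − E + (25 + x) = 2.
Multiply by 8: 2·(2E) − 4·(2E) + 8·(25 + x) = 16, i.e. 200 + 8x − 2·(100 + 3x) = 16.
Collecting terms: 2x = 16, so x = 8.
Then 2E = 100 + 3·8 = 124, so E = 62, V = 2E/4 = 31, F = 25 + 8 = 33.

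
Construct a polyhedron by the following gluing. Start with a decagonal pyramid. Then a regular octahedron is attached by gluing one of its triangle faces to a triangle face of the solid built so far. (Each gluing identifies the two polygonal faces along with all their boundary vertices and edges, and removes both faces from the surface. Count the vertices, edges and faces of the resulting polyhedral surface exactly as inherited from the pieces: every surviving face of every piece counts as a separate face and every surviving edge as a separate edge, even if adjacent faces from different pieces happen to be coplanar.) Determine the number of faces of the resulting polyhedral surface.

17

A decagonal pyramid: V=11, E=20, F=11.
Attach a regular octahedron (V=6, E=12, F=8) along a 3-gon: merge 3 vertices and 3 edges, delete both glued faces → V=14, E=29, F=17.
Check: V − E + F = 14 − 29 + 17 = 2.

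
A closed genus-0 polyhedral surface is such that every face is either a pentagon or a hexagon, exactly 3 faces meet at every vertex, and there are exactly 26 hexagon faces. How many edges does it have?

Let x be the number of pentagons; then F = 26 + x.
Edge–face incidences: 2E = 6·26 + 5·x = 156 + 5x.
Every vertex has degree 3, so 3V = 2E.
Euler: V − E + F = 2 ⇒ (2E)/3 − E + (26 + x) = 2.
Multiply by 6: 2·(2E) − 3·(2E) + 6·(26 + x) = 12, i.e. 156 + 6x − (156 + 5x) = 12.
Collecting terms: x = 12.
Then 2E = 156 + 5·12 = 216, so E = 108, V = 2E/3 = 72, F = 26 + 12 = 38.

108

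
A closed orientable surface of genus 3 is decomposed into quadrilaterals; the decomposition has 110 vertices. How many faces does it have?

χ = 2 − 2·3 = -4, and every face is a square so 4F = 2E.
V − E + F = -4 with E = 4F/2 gives 110 − (4/2 − 1)·F = -4, so F = 114 and E = 228.

114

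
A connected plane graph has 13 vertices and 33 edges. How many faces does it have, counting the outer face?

22

Euler's formula for a connected plane graph: V − E + F = 2, so F = 2 − 13 + 33 = 22.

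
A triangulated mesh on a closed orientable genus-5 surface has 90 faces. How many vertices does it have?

37

χ = 2 − 2·5 = -8, and every face is a triangle so 3F = 2E.
E = 3·90/2 = 135. Then V = -8 + E − F = -8 + 135 − 90 = 37.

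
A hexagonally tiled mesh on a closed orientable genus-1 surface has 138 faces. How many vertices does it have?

χ = 2 − 2·1 = 0, and every face is a hexagon so 6F = 2E.
E = 6·138/2 = 414. Then V = 0 + E − F = 0 + 414 − 138 = 276.

276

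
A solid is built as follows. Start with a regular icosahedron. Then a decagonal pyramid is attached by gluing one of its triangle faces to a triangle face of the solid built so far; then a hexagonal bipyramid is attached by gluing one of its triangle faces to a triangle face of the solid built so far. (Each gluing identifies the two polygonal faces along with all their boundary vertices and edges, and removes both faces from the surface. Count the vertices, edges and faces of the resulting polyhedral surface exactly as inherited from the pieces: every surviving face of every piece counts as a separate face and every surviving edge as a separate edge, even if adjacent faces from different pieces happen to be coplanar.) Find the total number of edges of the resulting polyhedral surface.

A regular icosahedron: V=12, E=30, F=20.
Attach a decagonal pyramid (V=11, E=20, F=11) along a 3-gon: merge 3 vertices and 3 edges, delete both glued faces → V=20, E=47, F=29.
Attach a hexagonal bipyramid (V=8, E=18, F=12) along a 3-gon: merge 3 vertices and 3 edges, delete both glued faces → V=25, E=62, F=39.
Check: V − E + F = 25 − 62 + 39 = 2.

62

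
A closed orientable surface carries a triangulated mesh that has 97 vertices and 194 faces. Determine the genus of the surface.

Every face is a triangle, so 2E = 3·194 = 582, giving E = 291.
χ = V − E + F = 97 − 291 + 194 = 0.
For a closed orientable surface χ = 2 − 2g, so g = (2 − (0))/2 = 1.

1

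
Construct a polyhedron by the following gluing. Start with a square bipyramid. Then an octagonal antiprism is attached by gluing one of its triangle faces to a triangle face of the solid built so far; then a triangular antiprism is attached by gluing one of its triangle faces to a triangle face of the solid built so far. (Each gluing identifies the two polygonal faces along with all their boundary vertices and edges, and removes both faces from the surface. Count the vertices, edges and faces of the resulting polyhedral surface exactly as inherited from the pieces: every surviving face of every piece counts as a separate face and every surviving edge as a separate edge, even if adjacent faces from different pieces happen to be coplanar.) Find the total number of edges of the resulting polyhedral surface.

50

A square bipyramid: V=6, E=12, F=8.
Attach an octagonal antiprism (V=16, E=32, F=18) along a 3-gon: merge 3 vertices and 3 edges, delete both glued faces → V=19, E=41, F=24.
Attach a triangular antiprism (V=6, E=12, F=8) along a 3-gon: merge 3 vertices and 3 edges, delete both glued faces → V=22, E=50, F=30.
Check: V − E + F = 22 − 50 + 30 = 2.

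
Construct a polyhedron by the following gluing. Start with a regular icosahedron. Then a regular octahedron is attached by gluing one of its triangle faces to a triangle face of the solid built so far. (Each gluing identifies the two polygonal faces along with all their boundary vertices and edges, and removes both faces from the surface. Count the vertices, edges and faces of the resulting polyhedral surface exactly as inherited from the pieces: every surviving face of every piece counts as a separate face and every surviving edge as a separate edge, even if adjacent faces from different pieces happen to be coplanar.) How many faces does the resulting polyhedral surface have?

26

A regular icosahedron: V=12, E=30, F=20.
Attach a regular octahedron (V=6, E=12, F=8) along a 3-gon: merge 3 vertices and 3 edges, delete both glued faces → V=15, E=39, F=26.
Check: V − E + F = 15 − 39 + 26 = 2.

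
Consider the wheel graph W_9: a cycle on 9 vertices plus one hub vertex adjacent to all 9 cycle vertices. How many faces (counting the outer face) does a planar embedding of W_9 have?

W_9 has V = 9 + 1 = 10 vertices and E = 2·9 = 18 edges.
By Euler's formula F = 2 − V + E = 2 − 10 + 18 = 10.

10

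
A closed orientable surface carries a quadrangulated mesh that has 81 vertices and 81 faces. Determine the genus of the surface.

Every face is a square, so 2E = 4·81 = 324, giving E = 162.
χ = V − E + F = 81 − 162 + 81 = 0.
For a closed orientable surface χ = 2 − 2g, so g = (2 − (0))/2 = 1.

1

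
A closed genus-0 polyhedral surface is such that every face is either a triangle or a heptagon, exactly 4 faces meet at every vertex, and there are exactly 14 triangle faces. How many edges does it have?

Let x be the number of heptagons; then F = 14 + x.
Edge–face incidences: 2E = 3·14 + 7·x = 42 + 7x.
Every vertex has degree 4, so 4V = 2E.
Euler: V − E + F = 2 ⇒ (2E)/4 − E + (14 + x) = 2.
Multiply by 8: 2·(2E) − 4·(2E) + 8·(14 + x) = 16, i.e. 112 + 8x − 2·(42 + 7x) = 16.
Collecting terms: −6x + 28 = 16, so −6x = −12, so x = 2.
Then 2E = 42 + 7·2 = 56, so E = 28, V = 2E/4 = 14, F = 14 + 2 = 16.

28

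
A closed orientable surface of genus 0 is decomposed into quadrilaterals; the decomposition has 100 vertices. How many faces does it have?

98

χ = 2 − 2·0 = 2, and every face is a square so 4F = 2E.
V − E + F = 2 with E = 4F/2 gives 100 − (4/2 − 1)·F = 2, so F = 98 and E = 196.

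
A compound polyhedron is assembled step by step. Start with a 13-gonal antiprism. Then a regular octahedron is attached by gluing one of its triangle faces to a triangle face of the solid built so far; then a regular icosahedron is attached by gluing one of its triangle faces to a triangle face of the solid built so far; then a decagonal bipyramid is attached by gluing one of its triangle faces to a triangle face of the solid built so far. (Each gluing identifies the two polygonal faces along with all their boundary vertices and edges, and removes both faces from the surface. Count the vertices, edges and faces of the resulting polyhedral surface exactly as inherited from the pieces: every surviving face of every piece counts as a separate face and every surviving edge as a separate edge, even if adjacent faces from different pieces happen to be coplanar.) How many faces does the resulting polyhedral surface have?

A 13-gonal antiprism: V=26, E=52, F=28.
Attach a regular octahedron (V=6, E=12, F=8) along a 3-gon: merge 3 vertices and 3 edges, delete both glued faces → V=29, E=61, F=34.
Attach a regular icosahedron (V=12, E=30, F=20) along a 3-gon: merge 3 vertices and 3 edges, delete both glued faces → V=38, E=88, F=52.
Attach a decagonal bipyramid (V=12, E=30, F=20) along a 3-gon: merge 3 vertices and 3 edges, delete both glued faces → V=47, E=115, F=70.
Check: V − E + F = 47 − 115 + 70 = 2.

70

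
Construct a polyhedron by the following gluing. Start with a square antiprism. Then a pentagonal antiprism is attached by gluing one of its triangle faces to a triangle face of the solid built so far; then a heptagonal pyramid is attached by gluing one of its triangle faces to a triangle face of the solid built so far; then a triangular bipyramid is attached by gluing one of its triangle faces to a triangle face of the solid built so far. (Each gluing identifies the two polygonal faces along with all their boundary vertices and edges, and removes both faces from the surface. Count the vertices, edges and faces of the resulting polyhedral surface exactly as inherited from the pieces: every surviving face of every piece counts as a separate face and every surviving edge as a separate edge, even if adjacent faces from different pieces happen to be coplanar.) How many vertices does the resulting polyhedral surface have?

22

A square antiprism: V=8, E=16, F=10.
Attach a pentagonal antiprism (V=10, E=20, F=12) along a 3-gon: merge 3 vertices and 3 edges, delete both glued faces → V=15, E=33, F=20.
Attach a heptagonal pyramid (V=8, E=14, F=8) along a 3-gon: merge 3 vertices and 3 edges, delete both glued faces → V=20, E=44, F=26.
Attach a triangular bipyramid (V=5, E=9, F=6) along a 3-gon: merge 3 vertices and 3 edges, delete both glued faces → V=22, E=50, F=30.
Check: V − E + F = 22 − 50 + 30 = 2.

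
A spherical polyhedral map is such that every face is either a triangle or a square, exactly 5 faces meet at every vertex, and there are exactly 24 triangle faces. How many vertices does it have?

Let x be the number of squares; then F = 24 + x.
Edge–face incidences: 2E = 3·24 + 4·x = 72 + 4x.
Every vertex has degree 5, so 5V = 2E.
Euler: V − E + F = 2 ⇒ (2E)/5 − E + (24 + x) = 2.
Multiply by 10: 2·(2E) − 5·(2E) + 10·(24 + x) = 20, i.e. 240 + 10x − 3·(72 + 4x) = 20.
Collecting terms: −2x + 24 = 20, so −2x = −4, so x = 2.
Then 2E = 72 + 4·2 = 80, so E = 40, V = 2E/5 = 16, F = 24 + 2 = 26.

16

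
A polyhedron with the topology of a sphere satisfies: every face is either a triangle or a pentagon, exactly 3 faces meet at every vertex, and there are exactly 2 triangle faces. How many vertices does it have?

12

Let x be the number of pentagons; then F = 2 + x.
Edge–face incidences: 2E = 3·2 + 5·x = 6 + 5x.
Every vertex has degree 3, so 3V = 2E.
Euler: V − E + F = 2 ⇒ (2E)/3 − E + (2 + x) = 2.
Multiply by 6: 2·(2E) − 3·(2E) + 6·(2 + x) = 12, i.e. 12 + 6x − (6 + 5x) = 12.
Collecting terms: x + 6 = 12, so x = 6.
Then 2E = 6 + 5·6 = 36, so E = 18, V = 2E/3 = 12, F = 2 + 6 = 8.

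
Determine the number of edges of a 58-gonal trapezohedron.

232

The n-trapezohedron (dual of the n-antiprism) has V = 2·58 + 2 = 118, E = 4·58 = 232, F = 2·58 = 116.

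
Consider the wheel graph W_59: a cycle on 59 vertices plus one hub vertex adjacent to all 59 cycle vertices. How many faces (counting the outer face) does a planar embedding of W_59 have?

W_59 has V = 59 + 1 = 60 vertices and E = 2·59 = 118 edges.
By Euler's formula F = 2 − V + E = 2 − 60 + 118 = 60.

60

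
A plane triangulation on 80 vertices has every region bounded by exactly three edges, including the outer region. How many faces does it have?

In a plane triangulation 3F = 2E and V − E + F = 2, so F = 2V − 4 = 2·80 − 4 = 156.

156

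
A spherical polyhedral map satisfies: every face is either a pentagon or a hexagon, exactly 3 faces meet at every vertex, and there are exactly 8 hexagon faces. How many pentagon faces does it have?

12

Let x be the number of pentagons; then F = 8 + x.
Edge–face incidences: 2E = 6·8 + 5·x = 48 + 5x.
Every vertex has degree 3, so 3V = 2E.
Euler: V − E + F = 2 ⇒ (2E)/3 − E + (8 + x) = 2.
Multiply by 6: 2·(2E) − 3·(2E) + 6·(8 + x) = 12, i.e. 48 + 6x − (48 + 5x) = 12.
Collecting terms: x = 12.
Then 2E = 48 + 5·12 = 108, so E = 54, V = 2E/3 = 36, F = 8 + 12 = 20.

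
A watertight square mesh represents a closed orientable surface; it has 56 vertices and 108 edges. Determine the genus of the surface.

Every face is a square and each edge borders two faces, so 4F = 2·108, giving F = 54.
χ = V − E + F = 56 − 108 + 54 = 2.
For a closed orientable surface χ = 2 − 2g, so g = (2 − (2))/2 = 0.

0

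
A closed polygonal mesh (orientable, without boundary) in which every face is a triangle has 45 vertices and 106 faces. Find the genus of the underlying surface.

5

Every face is a triangle, so 2E = 3·106 = 318, giving E = 159.
χ = V − E + F = 45 − 159 + 106 = -8.
For a closed orientable surface χ = 2 − 2g, so g = (2 − (-8))/2 = 5.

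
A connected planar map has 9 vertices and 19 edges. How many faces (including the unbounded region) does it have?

Euler's formula for a connected plane graph: V − E + F = 2, so F = 2 − 9 + 19 = 12.

12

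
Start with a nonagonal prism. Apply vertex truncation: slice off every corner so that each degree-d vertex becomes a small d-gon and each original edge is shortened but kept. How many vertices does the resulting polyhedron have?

54

The base solid has V = 18, E = 27, F = 11.
Truncation replaces each original edge-end by a new vertex, so V′ = 2E = 54.
Each original edge survives, and each old vertex of degree d contributes d new edges; summing degrees gives Σd = 2E, so E′ = E + 2E = 3E = 81.
Each original face survives and each original vertex becomes one new face: F′ = F + V = 29.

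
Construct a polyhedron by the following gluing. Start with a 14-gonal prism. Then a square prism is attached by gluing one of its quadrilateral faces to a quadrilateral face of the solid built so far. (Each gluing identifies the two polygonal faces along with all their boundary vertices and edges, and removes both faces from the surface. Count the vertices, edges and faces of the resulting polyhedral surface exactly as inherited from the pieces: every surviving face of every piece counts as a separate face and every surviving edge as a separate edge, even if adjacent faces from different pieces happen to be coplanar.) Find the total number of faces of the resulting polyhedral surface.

A 14-gonal prism: V=28, E=42, F=16.
Attach a square prism (V=8, E=12, F=6) along a 4-gon: merge 4 vertices and 4 edges, delete both glued faces → V=32, E=50, F=20.
Check: V − E + F = 32 − 50 + 20 = 2.

20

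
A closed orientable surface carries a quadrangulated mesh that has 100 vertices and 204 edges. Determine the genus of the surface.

Every face is a square and each edge borders two faces, so 4F = 2·204, giving F = 102.
χ = V − E + F = 100 − 204 + 102 = -2.
For a closed orientable surface χ = 2 − 2g, so g = (2 − (-2))/2 = 2.

2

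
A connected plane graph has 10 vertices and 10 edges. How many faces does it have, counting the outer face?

Euler's formula for a connected plane graph: V − E + F = 2, so F = 2 − 10 + 10 = 2.

2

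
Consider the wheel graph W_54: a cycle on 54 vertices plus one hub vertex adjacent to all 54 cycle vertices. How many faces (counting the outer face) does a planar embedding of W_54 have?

55

W_54 has V = 54 + 1 = 55 vertices and E = 2·54 = 108 edges.
By Euler's formula F = 2 − V + E = 2 − 55 + 108 = 55.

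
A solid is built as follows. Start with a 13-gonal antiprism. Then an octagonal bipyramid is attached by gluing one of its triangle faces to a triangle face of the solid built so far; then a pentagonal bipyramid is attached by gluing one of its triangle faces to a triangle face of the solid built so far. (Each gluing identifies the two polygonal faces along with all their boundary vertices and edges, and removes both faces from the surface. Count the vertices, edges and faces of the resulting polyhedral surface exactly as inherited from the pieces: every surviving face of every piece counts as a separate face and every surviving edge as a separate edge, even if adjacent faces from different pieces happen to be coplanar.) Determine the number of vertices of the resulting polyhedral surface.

A 13-gonal antiprism: V=26, E=52, F=28.
Attach an octagonal bipyramid (V=10, E=24, F=16) along a 3-gon: merge 3 vertices and 3 edges, delete both glued faces → V=33, E=73, F=42.
Attach a pentagonal bipyramid (V=7, E=15, F=10) along a 3-gon: merge 3 vertices and 3 edges, delete both glued faces → V=37, E=85, F=50.
Check: V − E + F = 37 − 85 + 50 = 2.

37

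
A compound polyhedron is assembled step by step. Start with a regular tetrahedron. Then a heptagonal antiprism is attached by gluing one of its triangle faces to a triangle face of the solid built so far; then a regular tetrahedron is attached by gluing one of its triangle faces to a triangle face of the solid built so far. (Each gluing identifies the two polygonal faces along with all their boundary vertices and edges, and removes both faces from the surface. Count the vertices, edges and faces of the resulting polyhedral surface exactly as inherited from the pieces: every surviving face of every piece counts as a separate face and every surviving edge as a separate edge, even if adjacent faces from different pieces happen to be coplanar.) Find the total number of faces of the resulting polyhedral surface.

A regular tetrahedron: V=4, E=6, F=4.
Attach a heptagonal antiprism (V=14, E=28, F=16) along a 3-gon: merge 3 vertices and 3 edges, delete both glued faces → V=15, E=31, F=18.
Attach a regular tetrahedron (V=4, E=6, F=4) along a 3-gon: merge 3 vertices and 3 edges, delete both glued faces → V=16, E=34, F=20.
Check: V − E + F = 16 − 34 + 20 = 2.

20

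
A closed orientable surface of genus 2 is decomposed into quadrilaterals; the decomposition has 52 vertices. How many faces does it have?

54

χ = 2 − 2·2 = -2, and every face is a square so 4F = 2E.
V − E + F = -2 with E = 4F/2 gives 52 − (4/2 − 1)·F = -2, so F = 54 and E = 108.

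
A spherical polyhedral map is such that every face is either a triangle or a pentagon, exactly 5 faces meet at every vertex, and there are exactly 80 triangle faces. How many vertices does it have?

60

Let x be the number of pentagons; then F = 80 + x.
Edge–face incidences: 2E = 3·80 + 5·x = 240 + 5x.
Every vertex has degree 5, so 5V = 2E.
Euler: V − E + F = 2 ⇒ (2E)/5 − E + (80 + x) = 2.
Multiply by 10: 2·(2E) − 5·(2E) + 10·(80 + x) = 20, i.e. 800 + 10x − 3·(240 + 5x) = 20.
Collecting terms: −5x + 80 = 20, so −5x = −60, so x = 12.
Then 2E = 240 + 5·12 = 300, so E = 150, V = 2E/5 = 60, F = 80 + 12 = 92.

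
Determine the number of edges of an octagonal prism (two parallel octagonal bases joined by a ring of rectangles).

A prism on an n-gon has two n-gon bases and n rectangular sides: V = 2·8 = 16, E = 3·8 = 24, F = 8 + 2 = 10.

24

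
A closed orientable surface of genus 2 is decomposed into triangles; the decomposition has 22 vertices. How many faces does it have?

48

χ = 2 − 2·2 = -2, and every face is a triangle so 3F = 2E.
V − E + F = -2 with E = 3F/2 gives 22 − (3/2 − 1)·F = -2, so F = 48 and E = 72.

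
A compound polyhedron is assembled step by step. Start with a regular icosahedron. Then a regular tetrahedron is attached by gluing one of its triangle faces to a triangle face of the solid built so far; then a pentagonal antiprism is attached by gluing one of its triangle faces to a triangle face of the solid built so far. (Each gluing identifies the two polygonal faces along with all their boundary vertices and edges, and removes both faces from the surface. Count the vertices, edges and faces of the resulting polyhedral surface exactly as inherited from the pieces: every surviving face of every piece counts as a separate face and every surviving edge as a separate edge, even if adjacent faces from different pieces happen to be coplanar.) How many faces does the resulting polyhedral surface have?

32

A regular icosahedron: V=12, E=30, F=20.
Attach a regular tetrahedron (V=4, E=6, F=4) along a 3-gon: merge 3 vertices and 3 edges, delete both glued faces → V=13, E=33, F=22.
Attach a pentagonal antiprism (V=10, E=20, F=12) along a 3-gon: merge 3 vertices and 3 edges, delete both glued faces → V=20, E=50, F=32.
Check: V − E + F = 20 − 50 + 32 = 2.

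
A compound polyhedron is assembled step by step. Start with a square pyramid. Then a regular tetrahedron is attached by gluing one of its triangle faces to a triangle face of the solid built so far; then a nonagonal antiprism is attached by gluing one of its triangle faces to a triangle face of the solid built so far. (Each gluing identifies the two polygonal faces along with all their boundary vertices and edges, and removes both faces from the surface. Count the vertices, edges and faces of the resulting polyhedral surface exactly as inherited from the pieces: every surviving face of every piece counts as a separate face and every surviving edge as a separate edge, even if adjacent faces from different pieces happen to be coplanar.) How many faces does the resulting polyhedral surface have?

25

A square pyramid: V=5, E=8, F=5.
Attach a regular tetrahedron (V=4, E=6, F=4) along a 3-gon: merge 3 vertices and 3 edges, delete both glued faces → V=6, E=11, F=7.
Attach a nonagonal antiprism (V=18, E=36, F=20) along a 3-gon: merge 3 vertices and 3 edges, delete both glued faces → V=21, E=44, F=25.
Check: V − E + F = 21 − 44 + 25 = 2.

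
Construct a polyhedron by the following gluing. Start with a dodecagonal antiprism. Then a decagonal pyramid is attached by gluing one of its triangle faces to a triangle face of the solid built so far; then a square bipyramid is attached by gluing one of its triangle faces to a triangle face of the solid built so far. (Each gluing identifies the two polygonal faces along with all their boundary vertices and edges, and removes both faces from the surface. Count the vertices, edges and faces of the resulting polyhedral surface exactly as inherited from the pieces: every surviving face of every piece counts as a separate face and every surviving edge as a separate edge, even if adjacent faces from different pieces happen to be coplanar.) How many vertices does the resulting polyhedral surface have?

A dodecagonal antiprism: V=24, E=48, F=26.
Attach a decagonal pyramid (V=11, E=20, F=11) along a 3-gon: merge 3 vertices and 3 edges, delete both glued faces → V=32, E=65, F=35.
Attach a square bipyramid (V=6, E=12, F=8) along a 3-gon: merge 3 vertices and 3 edges, delete both glued faces → V=35, E=74, F=41.
Check: V − E + F = 35 − 74 + 41 = 2.

35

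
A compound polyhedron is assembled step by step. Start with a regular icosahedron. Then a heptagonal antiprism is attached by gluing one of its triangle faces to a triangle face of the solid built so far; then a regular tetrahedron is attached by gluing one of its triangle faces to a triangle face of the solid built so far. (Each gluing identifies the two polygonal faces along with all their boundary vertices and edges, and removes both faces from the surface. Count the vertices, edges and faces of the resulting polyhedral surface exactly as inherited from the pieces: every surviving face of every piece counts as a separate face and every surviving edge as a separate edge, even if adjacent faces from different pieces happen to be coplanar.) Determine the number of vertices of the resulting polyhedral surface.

24

A regular icosahedron: V=12, E=30, F=20.
Attach a heptagonal antiprism (V=14, E=28, F=16) along a 3-gon: merge 3 vertices and 3 edges, delete both glued faces → V=23, E=55, F=34.
Attach a regular tetrahedron (V=4, E=6, F=4) along a 3-gon: merge 3 vertices and 3 edges, delete both glued faces → V=24, E=58, F=36.
Check: V − E + F = 24 − 58 + 36 = 2.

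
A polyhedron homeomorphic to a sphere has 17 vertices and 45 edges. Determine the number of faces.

Here V − E + F = 2.
F = 2 − V + E = 2 − 17 + 45 = 30.

30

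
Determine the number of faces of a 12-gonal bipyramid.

24

A bipyramid over an n-gon has 2n triangular faces and n + 2 vertices: V = 12 + 2 = 14, E = 3·12 = 36, F = 2·12 = 24.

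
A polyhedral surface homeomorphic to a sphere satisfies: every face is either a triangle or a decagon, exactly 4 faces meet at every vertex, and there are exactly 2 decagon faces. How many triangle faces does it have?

Let x be the number of triangles; then F = 2 + x.
Edge–face incidences: 2E = 10·2 + 3·x = 20 + 3x.
Every vertex has degree 4, so 4V = 2E.
Euler: V − E + F = 2 ⇒ (2E)/4 − E + (2 + x) = 2.
Multiply by 8: 2·(2E) − 4·(2E) + 8·(2 + x) = 16, i.e. 16 + 8x − 2·(20 + 3x) = 16.
Collecting terms: 2x − 24 = 16, so 2x = 40, so x = 20.
Then 2E = 20 + 3·20 = 80, so E = 40, V = 2E/4 = 20, F = 2 + 20 = 22.

20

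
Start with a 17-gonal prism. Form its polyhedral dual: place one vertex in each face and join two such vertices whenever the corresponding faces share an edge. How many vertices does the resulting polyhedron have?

The base solid has V = 34, E = 51, F = 19.
The dual swaps V and F and preserves E: V′ = F = 19, E′ = E = 51, F′ = V = 34.

19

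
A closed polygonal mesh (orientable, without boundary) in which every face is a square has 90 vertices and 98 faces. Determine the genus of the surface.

5

Every face is a square, so 2E = 4·98 = 392, giving E = 196.
χ = V − E + F = 90 − 196 + 98 = -8.
For a closed orientable surface χ = 2 − 2g, so g = (2 − (-8))/2 = 5.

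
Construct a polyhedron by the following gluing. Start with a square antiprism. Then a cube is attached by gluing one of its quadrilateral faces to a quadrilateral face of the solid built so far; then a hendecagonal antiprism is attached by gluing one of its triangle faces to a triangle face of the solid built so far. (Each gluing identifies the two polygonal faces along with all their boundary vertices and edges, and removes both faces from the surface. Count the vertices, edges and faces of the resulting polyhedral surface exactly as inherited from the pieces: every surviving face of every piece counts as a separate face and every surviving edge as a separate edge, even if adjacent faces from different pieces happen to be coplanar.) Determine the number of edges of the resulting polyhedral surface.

65

A square antiprism: V=8, E=16, F=10.
Attach a cube (V=8, E=12, F=6) along a 4-gon: merge 4 vertices and 4 edges, delete both glued faces → V=12, E=24, F=14.
Attach a hendecagonal antiprism (V=22, E=44, F=24) along a 3-gon: merge 3 vertices and 3 edges, delete both glued faces → V=31, E=65, F=36.
Check: V − E + F = 31 − 65 + 36 = 2.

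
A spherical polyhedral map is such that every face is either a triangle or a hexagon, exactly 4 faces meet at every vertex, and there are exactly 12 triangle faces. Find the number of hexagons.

2

Let x be the number of hexagons; then F = 12 + x.
Edge–face incidences: 2E = 3·12 + 6·x = 36 + 6x.
Every vertex has degree 4, so 4V = 2E.
Euler: V − E + F = 2 ⇒ (2E)/4 − E + (12 + x) = 2.
Multiply by 8: 2·(2E) − 4·(2E) + 8·(12 + x) = 16, i.e. 96 + 8x − 2·(36 + 6x) = 16.
Collecting terms: −4x + 24 = 16, so −4x = −8, so x = 2.
Then 2E = 36 + 6·2 = 48, so E = 24, V = 2E/4 = 12, F = 12 + 2 = 14.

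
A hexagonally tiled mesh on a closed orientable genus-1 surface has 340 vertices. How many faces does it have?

χ = 2 − 2·1 = 0, and every face is a hexagon so 6F = 2E.
V − E + F = 0 with E = 6F/2 gives 340 − (6/2 − 1)·F = 0, so F = 170 and E = 510.

170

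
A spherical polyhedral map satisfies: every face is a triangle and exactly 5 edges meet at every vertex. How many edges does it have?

Each face has 3 edges and each edge borders two faces, so 2E = 3F.
Each vertex has degree 5, so 5V = 2E and hence V = 3F/5.
Euler: V − E + F = 2 ⇒ (3F/5) − (3F/2) + F = 2.
Multiply by 10: (6 − 15 + 10)F = 20, i.e. 1F = 20.
So F = 20, E = 3·20/2 = 30, V = 3·20/5 = 12.

30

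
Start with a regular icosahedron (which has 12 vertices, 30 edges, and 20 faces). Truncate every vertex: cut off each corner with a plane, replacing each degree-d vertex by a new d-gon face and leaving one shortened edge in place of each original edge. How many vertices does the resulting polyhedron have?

Truncation replaces each original edge-end by a new vertex, so V′ = 2E = 60.
Each original edge survives, and each old vertex of degree d contributes d new edges; summing degrees gives Σd = 2E, so E′ = E + 2E = 3E = 90.
Each original face survives and each original vertex becomes one new face: F′ = F + V = 32.

60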